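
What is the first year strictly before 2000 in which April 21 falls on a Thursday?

1994

From one year to the next, a fixed date's weekday advances by 1, or by 2 when a Feb 29 lies between the two dates.
2000: April 21 is Friday.
1999: Wednesday (−2)
1998: Tuesday (−1)
1997: Monday (−1)
1996: Sunday (−1)
1995: Friday (−2)
1994: Thursday (−1)
April 21 falls on a Thursday in 1994.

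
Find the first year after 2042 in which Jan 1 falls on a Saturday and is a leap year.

2056

Jan 1 advances by 2 weekdays after a leap year and by 1 after a common year.
2042: Jan 1 is Wednesday.
2043: Thursday
2044: Friday (leap)
2045: Sunday
2046: Monday
2047: Tuesday
2048: Wednesday (leap)
2049: Friday
2050: Saturday
2051: Sunday
2052: Monday (leap)
2053: Wednesday
2054: Thursday
2055: Friday
2056: Saturday (leap)
2056 begins on a Saturday and is a leap year.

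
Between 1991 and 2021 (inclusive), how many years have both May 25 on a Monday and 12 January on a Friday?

0

Check each year's weekday for May 25 and 12 January:
  1991: Sat/Sat  1992: Mon/Sun  1993: Tue/Tue  1994: Wed/Wed  1995: Thu/Thu  1996: Sat/Fri  1997: Sun/Sun  1998: Mon/Mon  1999: Tue/Tue  2000: Thu/Wed  2001: Fri/Fri  2002: Sat/Sat  2003: Sun/Sun  2004: Tue/Mon  …(3 more)…  2008: Sun/Sat  2009: Mon/Mon  2010: Tue/Tue  2011: Wed/Wed  2012: Fri/Thu  2013: Sat/Sat  2014: Sun/Sun  2015: Mon/Mon  2016: Wed/Tue  2017: Thu/Thu  2018: Fri/Fri  2019: Sat/Sat  2020: Mon/Sun  2021: Tue/Tue
Both conditions hold in: no year — 0.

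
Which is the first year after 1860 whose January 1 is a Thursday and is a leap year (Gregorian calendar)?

1880

Jan 1 advances by 2 weekdays after a leap year and by 1 after a common year.
1860: Jan 1 is Sunday (leap).
1861: Tuesday
1862: Wednesday
1863: Thursday
1864: Friday (leap)
1865: Sunday
1866: Monday
1867: Tuesday
1868: Wednesday (leap)
1869: Friday
1870: Saturday
1871: Sunday
1872: Monday (leap)
1873: Wednesday
1874: Thursday
1875: Friday
1876: Saturday (leap)
1877: Monday
1878: Tuesday
1879: Wednesday
1880: Thursday (leap)
1880 begins on a Thursday and is a leap year.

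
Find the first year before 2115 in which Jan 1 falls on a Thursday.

2111

Jan 1 advances by 2 weekdays after a leap year and by 1 after a common year.
2115: Jan 1 is Tuesday.
2114: Monday
2113: Sunday
2112: Friday (leap)
2111: Thursday
2111 begins on a Thursday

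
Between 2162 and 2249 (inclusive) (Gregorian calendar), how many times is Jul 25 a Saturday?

13

Track Jul 25's weekday year by year (advancing +1, or +2 across a Feb 29):
  2162: Sun  2163: Mon (+1)  2164: Wed (+2)  2165: Thu (+1)  2166: Fri (+1)
  2167: Sat (+1) ✓  2168: Mon (+2)  2169: Tue (+1)  2170: Wed (+1)  2171: Thu (+1)
  2172: Sat (+2) ✓  2173: Sun (+1)  2174: Mon (+1)  2175: Tue (+1)  … (60 more years) …
  2236: Mon (+2)  2237: Tue (+1)  2238: Wed (+1)  2239: Thu (+1)  2240: Sat (+2) ✓
  2241: Sun (+1)  2242: Mon (+1)  2243: Tue (+1)  2244: Thu (+2)  2245: Fri (+1)
  2246: Sat (+1) ✓  2247: Sun (+1)  2248: Tue (+2)  2249: Wed (+1)
Saturday years: 2167, 2172, 2178, 2189, 2195, 2201, 2207, 2212, 2218, 2229, 2235, 2240, 2246 — 13 in total.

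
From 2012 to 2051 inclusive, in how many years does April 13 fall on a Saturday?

6

Track April 13's weekday year by year (advancing +1, or +2 across a Feb 29):
  2012: Fri  2013: Sat (+1) ✓  2014: Sun (+1)  2015: Mon (+1)  2016: Wed (+2)
  2017: Thu (+1)  2018: Fri (+1)  2019: Sat (+1) ✓  2020: Mon (+2)  2021: Tue (+1)
  2022: Wed (+1)  2023: Thu (+1)  2024: Sat (+2) ✓  2025: Sun (+1)  … (12 more years) …
  2038: Tue (+1)  2039: Wed (+1)  2040: Fri (+2)  2041: Sat (+1) ✓  2042: Sun (+1)
  2043: Mon (+1)  2044: Wed (+2)  2045: Thu (+1)  2046: Fri (+1)  2047: Sat (+1) ✓
  2048: Mon (+2)  2049: Tue (+1)  2050: Wed (+1)  2051: Thu (+1)
Saturday years: 2013, 2019, 2024, 2030, 2041, 2047 — 6 in total.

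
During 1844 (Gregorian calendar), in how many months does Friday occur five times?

4

A month of length L has five Fridays iff its first Friday is on day ≤ L−28 (so day 1–3 in a 31-day month, 1–2 in a 30-day month, day 1 in a leap February).
Checking each month of 1844: Jan starts Mon (31d); Feb starts Thu (29d); Mar starts Fri (31d) ✓; Apr starts Mon (30d); May starts Wed (31d) ✓; Jun starts Sat (30d); Jul starts Mon (31d); Aug starts Thu (31d) ✓; Sep starts Sun (30d); Oct starts Tue (31d); Nov starts Fri (30d) ✓; Dec starts Sun (31d).
Five-Friday months: March, May, August, November → 4.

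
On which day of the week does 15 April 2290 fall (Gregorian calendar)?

January 1, 2290 is a Wednesday.
April 15 is day 105 of the year, i.e. 104 days after Jan 1.
104 mod 7 = 6, so advance 6 weekdays from Wednesday: Tuesday.

Tuesday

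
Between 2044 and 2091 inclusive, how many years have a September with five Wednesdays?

September has 30 days; it has five Wednesdays when Wednesday falls among the first (month-length − 28) days — i.e. when September 1 is one of Wednesday/Tuesday.
September 1 by year: 2044:Thu 2045:Fri 2046:Sat 2047:Sun 2048:Tue✓ 2049:Wed✓ 2050:Thu 2051:Fri 2052:Sun 2053:Mon 2054:Tue✓ 2055:Wed✓ 2056:Fri 2057:Sat 2058:Sun …(18 more)… 2077:Wed✓ 2078:Thu 2079:Fri 2080:Sun 2081:Mon 2082:Tue✓ 2083:Wed✓ 2084:Fri 2085:Sat 2086:Sun 2087:Mon 2088:Wed✓ 2089:Thu 2090:Fri 2091:Sat
Years with five Wednesdays: 2048, 2049, 2054, 2055, 2060, 2065, 2066, 2071, 2076, 2077, 2082, 2083, 2088 → 13.

13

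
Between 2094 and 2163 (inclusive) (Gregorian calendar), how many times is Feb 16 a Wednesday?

11

Track Feb 16's weekday year by year (advancing +1, or +2 across a Feb 29):
  2094: Tue  2095: Wed (+1) ✓  2096: Thu (+1)  2097: Sat (+2)  2098: Sun (+1)
  2099: Mon (+1)  2100: Tue (+1)  2101: Wed (+1) ✓  2102: Thu (+1)  2103: Fri (+1)
  2104: Sat (+1)  2105: Mon (+2)  2106: Tue (+1)  2107: Wed (+1) ✓  … (42 more years) …
  2150: Mon (+1)  2151: Tue (+1)  2152: Wed (+1) ✓  2153: Fri (+2)  2154: Sat (+1)
  2155: Sun (+1)  2156: Mon (+1)  2157: Wed (+2) ✓  2158: Thu (+1)  2159: Fri (+1)
  2160: Sat (+1)  2161: Mon (+2)  2162: Tue (+1)  2163: Wed (+1) ✓
Wednesday years: 2095, 2101, 2107, 2118, 2124, 2129, 2135, 2146, 2152, 2157, 2163 — 11 in total.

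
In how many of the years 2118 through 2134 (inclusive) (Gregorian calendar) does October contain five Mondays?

October has 31 days; it has five Mondays when Monday falls among the first (month-length − 28) days — i.e. when October 1 is one of Monday/Sunday/Saturday.
October 1 by year: 2118:Sat✓ 2119:Sun✓ 2120:Tue 2121:Wed 2122:Thu 2123:Fri 2124:Sun✓ 2125:Mon✓ 2126:Tue 2127:Wed 2128:Fri 2129:Sat✓ 2130:Sun✓ 2131:Mon✓ 2132:Wed 2133:Thu 2134:Fri
Years with five Mondays: 2118, 2119, 2124, 2125, 2129, 2130, 2131 → 7.

7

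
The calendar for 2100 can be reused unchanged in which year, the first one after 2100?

2106

Two years share a calendar iff Jan 1 falls on the same weekday and both are leap or both are common. 2100: Jan 1 is Friday, common year.
2101: Jan 1 Saturday, common
2102: Jan 1 Sunday, common
2103: Jan 1 Monday, common
2104: Jan 1 Tuesday, leap
2105: Jan 1 Thursday, common
2106: Jan 1 Friday, common
2106 matches on both conditions.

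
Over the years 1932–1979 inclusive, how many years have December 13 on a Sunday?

Track December 13's weekday year by year (advancing +1, or +2 across a Feb 29):
  1932: Tue  1933: Wed (+1)  1934: Thu (+1)  1935: Fri (+1)  1936: Sun (+2) ✓
  1937: Mon (+1)  1938: Tue (+1)  1939: Wed (+1)  1940: Fri (+2)  1941: Sat (+1)
  1942: Sun (+1) ✓  1943: Mon (+1)  1944: Wed (+2)  1945: Thu (+1)  … (20 more years) …
  1966: Tue (+1)  1967: Wed (+1)  1968: Fri (+2)  1969: Sat (+1)  1970: Sun (+1) ✓
  1971: Mon (+1)  1972: Wed (+2)  1973: Thu (+1)  1974: Fri (+1)  1975: Sat (+1)
  1976: Mon (+2)  1977: Tue (+1)  1978: Wed (+1)  1979: Thu (+1)
Sunday years: 1936, 1942, 1953, 1959, 1964, 1970 — 6 in total.

6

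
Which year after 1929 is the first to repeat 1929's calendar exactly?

Two years share a calendar iff Jan 1 falls on the same weekday and both are leap or both are common. 1929: Jan 1 is Tuesday, common year.
1930: Jan 1 Wednesday, common
1931: Jan 1 Thursday, common
1932: Jan 1 Friday, leap
1933: Jan 1 Sunday, common
1934: Jan 1 Monday, common
1935: Jan 1 Tuesday, common
1935 matches on both conditions.

1935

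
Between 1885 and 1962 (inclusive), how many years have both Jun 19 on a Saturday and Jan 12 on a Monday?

Check each year's weekday for Jun 19 and Jan 12:
  1885: Fri/Mon  1886: Sat/Tue  1887: Sun/Wed  1888: Tue/Thu  1889: Wed/Sat  1890: Thu/Sun  1891: Fri/Mon  1892: Sun/Tue  1893: Mon/Thu  1894: Tue/Fri  1895: Wed/Sat  1896: Fri/Sun  1897: Sat/Tue  1898: Sun/Wed  …(50 more)…  1949: Sun/Wed  1950: Mon/Thu  1951: Tue/Fri  1952: Thu/Sat  1953: Fri/Mon  1954: Sat/Tue  1955: Sun/Wed  1956: Tue/Thu  1957: Wed/Sat  1958: Thu/Sun  1959: Fri/Mon  1960: Sun/Tue  1961: Mon/Thu  1962: Tue/Fri
Both conditions hold in: 1920, 1948 — 2.

2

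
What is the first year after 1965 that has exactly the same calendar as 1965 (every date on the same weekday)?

1971

Two years share a calendar iff Jan 1 falls on the same weekday and both are leap or both are common. 1965: Jan 1 is Friday, common year.
1966: Jan 1 Saturday, common
1967: Jan 1 Sunday, common
1968: Jan 1 Monday, leap
1969: Jan 1 Wednesday, common
1970: Jan 1 Thursday, common
1971: Jan 1 Friday, common
1971 matches on both conditions.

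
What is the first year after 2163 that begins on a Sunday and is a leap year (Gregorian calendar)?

Jan 1 advances by 2 weekdays after a leap year and by 1 after a common year.
2163: Jan 1 is Saturday.
2164: Sunday (leap)
2164 begins on a Sunday and is a leap year.

2164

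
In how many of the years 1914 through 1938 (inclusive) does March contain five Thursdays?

March has 31 days; it has five Thursdays when Thursday falls among the first (month-length − 28) days — i.e. when March 1 is one of Thursday/Wednesday/Tuesday.
March 1 by year: 1914:Sun 1915:Mon 1916:Wed✓ 1917:Thu✓ 1918:Fri 1919:Sat 1920:Mon 1921:Tue✓ 1922:Wed✓ 1923:Thu✓ 1924:Sat 1925:Sun 1926:Mon 1927:Tue✓ 1928:Thu✓ 1929:Fri 1930:Sat 1931:Sun 1932:Tue✓ 1933:Wed✓ 1934:Thu✓ 1935:Fri 1936:Sun 1937:Mon 1938:Tue✓
Years with five Thursdays: 1916, 1917, 1921, 1922, 1923, 1927, 1928, 1932, 1933, 1934, 1938 → 11.

11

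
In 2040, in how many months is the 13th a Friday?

Check the 13th of each month of 2040: Jan 13: Fri, Feb 13: Mon, Mar 13: Tue, Apr 13: Fri, May 13: Sun, Jun 13: Wed, Jul 13: Fri, Aug 13: Mon, Sep 13: Thu, Oct 13: Sat, Nov 13: Tue, Dec 13: Thu.
Friday occurs in January, April, July — 3 months.

3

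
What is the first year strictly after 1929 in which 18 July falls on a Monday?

From one year to the next, a fixed date's weekday advances by 1, or by 2 when a Feb 29 lies between the two dates.
1929: July 18 is Thursday.
1930: Friday (+1)
1931: Saturday (+1)
1932: Monday (+2)
18 July falls on a Monday in 1932.

1932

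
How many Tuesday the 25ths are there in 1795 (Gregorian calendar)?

Check the 25th of each month of 1795: Jan 25: Sun, Feb 25: Wed, Mar 25: Wed, Apr 25: Sat, May 25: Mon, Jun 25: Thu, Jul 25: Sat, Aug 25: Tue, Sep 25: Fri, Oct 25: Sun, Nov 25: Wed, Dec 25: Fri.
Tuesday occurs in August — 1 month.

1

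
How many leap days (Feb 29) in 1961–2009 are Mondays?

Leap years in 1961–2009: 12 of them.
Feb 29 weekday advances by 5 (mod 7) from one leap year to the next four years later (or differs when a century non-leap intervenes).
Leap-day weekdays: 1964:Sat 1968:Thu 1972:Tue 1976:Sun 1980:Fri 1984:Wed 1988:Mon✓ 1992:Sat 1996:Thu 2000:Tue 2004:Sun 2008:Fri
Monday: 1988 → 1.

1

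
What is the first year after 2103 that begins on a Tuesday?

Jan 1 advances by 2 weekdays after a leap year and by 1 after a common year.
2103: Jan 1 is Monday.
2104: Tuesday (leap)
2104 begins on a Tuesday

2104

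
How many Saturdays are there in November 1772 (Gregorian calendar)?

November 1772 has 30 days and begins on Sunday.
The first Saturday is November 7.
Saturdays fall on 7, 14, 21, 28 — that's 4.

4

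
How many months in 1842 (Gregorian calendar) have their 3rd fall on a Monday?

Check the 3rd of each month of 1842: Jan 3: Mon, Feb 3: Thu, Mar 3: Thu, Apr 3: Sun, May 3: Tue, Jun 3: Fri, Jul 3: Sun, Aug 3: Wed, Sep 3: Sat, Oct 3: Mon, Nov 3: Thu, Dec 3: Sat.
Monday occurs in January, October — 2 months.

2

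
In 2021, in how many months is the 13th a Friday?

1

Check the 13th of each month of 2021: Jan 13: Wed, Feb 13: Sat, Mar 13: Sat, Apr 13: Tue, May 13: Thu, Jun 13: Sun, Jul 13: Tue, Aug 13: Fri, Sep 13: Mon, Oct 13: Wed, Nov 13: Sat, Dec 13: Mon.
Friday occurs in August — 1 month.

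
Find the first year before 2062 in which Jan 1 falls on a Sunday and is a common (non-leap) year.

Jan 1 advances by 2 weekdays after a leap year and by 1 after a common year.
2062: Jan 1 is Sunday.
2061: Saturday
2060: Thursday (leap)
2059: Wednesday
2058: Tuesday
2057: Monday
2056: Saturday (leap)
2055: Friday
2054: Thursday
2053: Wednesday
2052: Monday (leap)
2051: Sunday
2051 begins on a Sunday and is a common year.

2051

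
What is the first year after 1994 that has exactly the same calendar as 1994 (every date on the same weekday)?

Two years share a calendar iff Jan 1 falls on the same weekday and both are leap or both are common. 1994: Jan 1 is Saturday, common year.
1995: Jan 1 Sunday, common
1996: Jan 1 Monday, leap
1997: Jan 1 Wednesday, common
1998: Jan 1 Thursday, common
1999: Jan 1 Friday, common
2000: Jan 1 Saturday, leap
2001: Jan 1 Monday, common
2002: Jan 1 Tuesday, common
2003: Jan 1 Wednesday, common
2004: Jan 1 Thursday, leap
2005: Jan 1 Saturday, common
2005 matches on both conditions.

2005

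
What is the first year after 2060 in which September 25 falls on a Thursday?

2064

From one year to the next, a fixed date's weekday advances by 1, or by 2 when a Feb 29 lies between the two dates.
2060: September 25 is Saturday.
2061: Sunday (+1)
2062: Monday (+1)
2063: Tuesday (+1)
2064: Thursday (+2)
September 25 falls on a Thursday in 2064.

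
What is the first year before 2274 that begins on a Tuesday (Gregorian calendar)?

2267

Jan 1 advances by 2 weekdays after a leap year and by 1 after a common year.
2274: Jan 1 is Thursday.
2273: Wednesday
2272: Monday (leap)
2271: Sunday
2270: Saturday
2269: Friday
2268: Wednesday (leap)
2267: Tuesday
2267 begins on a Tuesday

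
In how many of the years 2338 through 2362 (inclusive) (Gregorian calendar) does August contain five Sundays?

10

August has 31 days; it has five Sundays when Sunday falls among the first (month-length − 28) days — i.e. when August 1 is one of Sunday/Saturday/Friday.
August 1 by year: 2338:Mon 2339:Tue 2340:Thu 2341:Fri✓ 2342:Sat✓ 2343:Sun✓ 2344:Tue 2345:Wed 2346:Thu 2347:Fri✓ 2348:Sun✓ 2349:Mon 2350:Tue 2351:Wed 2352:Fri✓ 2353:Sat✓ 2354:Sun✓ 2355:Mon 2356:Wed 2357:Thu 2358:Fri✓ 2359:Sat✓ 2360:Mon 2361:Tue 2362:Wed
Years with five Sundays: 2341, 2342, 2343, 2347, 2348, 2352, 2353, 2354, 2358, 2359 → 10.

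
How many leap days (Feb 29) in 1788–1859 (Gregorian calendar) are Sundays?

2

Leap years in 1788–1859: 17 of them.
Feb 29 weekday advances by 5 (mod 7) from one leap year to the next four years later (or differs when a century non-leap intervenes).
Leap-day weekdays: 1788:Fri 1792:Wed 1796:Mon 1804:Wed 1808:Mon 1812:Sat 1816:Thu 1820:Tue 1824:Sun✓ 1828:Fri 1832:Wed 1836:Mon 1840:Sat 1844:Thu 1848:Tue 1852:Sun✓ 1856:Fri
Sunday: 1824, 1852 → 2.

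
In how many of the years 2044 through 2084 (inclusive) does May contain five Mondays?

19

May has 31 days; it has five Mondays when Monday falls among the first (month-length − 28) days — i.e. when May 1 is one of Monday/Sunday/Saturday.
May 1 by year: 2044:Sun✓ 2045:Mon✓ 2046:Tue 2047:Wed 2048:Fri 2049:Sat✓ 2050:Sun✓ 2051:Mon✓ 2052:Wed 2053:Thu 2054:Fri 2055:Sat✓ 2056:Mon✓ 2057:Tue 2058:Wed …(11 more)… 2070:Thu 2071:Fri 2072:Sun✓ 2073:Mon✓ 2074:Tue 2075:Wed 2076:Fri 2077:Sat✓ 2078:Sun✓ 2079:Mon✓ 2080:Wed 2081:Thu 2082:Fri 2083:Sat✓ 2084:Mon✓
Years with five Mondays: 2044, 2045, 2049, 2050, 2051, 2055, 2056, 2060, 2061, 2062, 2066, 2067, 2072, 2073, 2077, 2078, 2079, 2083, 2084 → 19.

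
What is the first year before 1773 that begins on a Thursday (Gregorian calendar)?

1767

Jan 1 advances by 2 weekdays after a leap year and by 1 after a common year.
1773: Jan 1 is Friday.
1772: Wednesday (leap)
1771: Tuesday
1770: Monday
1769: Sunday
1768: Friday (leap)
1767: Thursday
1767 begins on a Thursday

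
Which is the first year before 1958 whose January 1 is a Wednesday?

1947

Jan 1 advances by 2 weekdays after a leap year and by 1 after a common year.
1958: Jan 1 is Wednesday.
1957: Tuesday
1956: Sunday (leap)
1955: Saturday
1954: Friday
1953: Thursday
1952: Tuesday (leap)
1951: Monday
1950: Sunday
1949: Saturday
1948: Thursday (leap)
1947: Wednesday
1947 begins on a Wednesday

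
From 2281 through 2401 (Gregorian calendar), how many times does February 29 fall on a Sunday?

3

Leap years in 2281–2401: 29 of them.
Feb 29 weekday advances by 5 (mod 7) from one leap year to the next four years later (or differs when a century non-leap intervenes).
Leap-day weekdays: 2284:Fri 2288:Wed 2292:Mon 2296:Sat 2304:Mon 2308:Sat 2312:Thu 2316:Tue 2320:Sun✓ 2324:Fri 2328:Wed 2332:Mon 2336:Sat …(3 more)… 2352:Fri 2356:Wed 2360:Mon 2364:Sat 2368:Thu 2372:Tue 2376:Sun✓ 2380:Fri 2384:Wed 2388:Mon 2392:Sat 2396:Thu 2400:Tue
Sunday: 2320, 2348, 2376 → 3.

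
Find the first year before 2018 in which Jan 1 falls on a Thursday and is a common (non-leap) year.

Jan 1 advances by 2 weekdays after a leap year and by 1 after a common year.
2018: Jan 1 is Monday.
2017: Sunday
2016: Friday (leap)
2015: Thursday
2015 begins on a Thursday and is a common year.

2015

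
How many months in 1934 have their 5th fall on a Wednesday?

Check the 5th of each month of 1934: Jan 5: Fri, Feb 5: Mon, Mar 5: Mon, Apr 5: Thu, May 5: Sat, Jun 5: Tue, Jul 5: Thu, Aug 5: Sun, Sep 5: Wed, Oct 5: Fri, Nov 5: Mon, Dec 5: Wed.
Wednesday occurs in September, December — 2 months.

2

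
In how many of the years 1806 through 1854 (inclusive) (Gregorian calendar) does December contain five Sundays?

December has 31 days; it has five Sundays when Sunday falls among the first (month-length − 28) days — i.e. when December 1 is one of Sunday/Saturday/Friday.
December 1 by year: 1806:Mon 1807:Tue 1808:Thu 1809:Fri✓ 1810:Sat✓ 1811:Sun✓ 1812:Tue 1813:Wed 1814:Thu 1815:Fri✓ 1816:Sun✓ 1817:Mon 1818:Tue 1819:Wed 1820:Fri✓ …(19 more)… 1840:Tue 1841:Wed 1842:Thu 1843:Fri✓ 1844:Sun✓ 1845:Mon 1846:Tue 1847:Wed 1848:Fri✓ 1849:Sat✓ 1850:Sun✓ 1851:Mon 1852:Wed 1853:Thu 1854:Fri✓
Years with five Sundays: 1809, 1810, 1811, 1815, 1816, 1820, 1821, 1822, 1826, 1827, 1832, 1833, 1837, 1838, 1839, 1843, 1844, 1848, 1849, 1850, 1854 → 21.

21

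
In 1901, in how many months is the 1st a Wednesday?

1

Check the 1st of each month of 1901: Jan 1: Tue, Feb 1: Fri, Mar 1: Fri, Apr 1: Mon, May 1: Wed, Jun 1: Sat, Jul 1: Mon, Aug 1: Thu, Sep 1: Sun, Oct 1: Tue, Nov 1: Fri, Dec 1: Sun.
Wednesday occurs in May — 1 month.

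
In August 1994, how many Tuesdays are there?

August 1994 has 31 days and begins on Monday.
The first Tuesday is August 2.
Tuesdays fall on 2, 9, 16, 23, 30 — that's 5.

5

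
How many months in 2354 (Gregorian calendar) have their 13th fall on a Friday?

Check the 13th of each month of 2354: Jan 13: Wed, Feb 13: Sat, Mar 13: Sat, Apr 13: Tue, May 13: Thu, Jun 13: Sun, Jul 13: Tue, Aug 13: Fri, Sep 13: Mon, Oct 13: Wed, Nov 13: Sat, Dec 13: Mon.
Friday occurs in August — 1 month.

1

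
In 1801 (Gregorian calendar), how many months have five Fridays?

A month of length L has five Fridays iff its first Friday is on day ≤ L−28 (so day 1–3 in a 31-day month, 1–2 in a 30-day month, day 1 in a leap February).
Checking each month of 1801: Jan starts Thu (31d) ✓; Feb starts Sun (28d); Mar starts Sun (31d); Apr starts Wed (30d); May starts Fri (31d) ✓; Jun starts Mon (30d); Jul starts Wed (31d) ✓; Aug starts Sat (31d); Sep starts Tue (30d); Oct starts Thu (31d) ✓; Nov starts Sun (30d); Dec starts Tue (31d).
Five-Friday months: January, May, July, October → 4.

4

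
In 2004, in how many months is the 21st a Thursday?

1

Check the 21st of each month of 2004: Jan 21: Wed, Feb 21: Sat, Mar 21: Sun, Apr 21: Wed, May 21: Fri, Jun 21: Mon, Jul 21: Wed, Aug 21: Sat, Sep 21: Tue, Oct 21: Thu, Nov 21: Sun, Dec 21: Tue.
Thursday occurs in October — 1 month.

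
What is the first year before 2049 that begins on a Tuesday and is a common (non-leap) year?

2047

Jan 1 advances by 2 weekdays after a leap year and by 1 after a common year.
2049: Jan 1 is Friday.
2048: Wednesday (leap)
2047: Tuesday
2047 begins on a Tuesday and is a common year.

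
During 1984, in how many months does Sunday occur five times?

A month of length L has five Sundays iff its first Sunday is on day ≤ L−28 (so day 1–3 in a 31-day month, 1–2 in a 30-day month, day 1 in a leap February).
Checking each month of 1984: Jan starts Sun (31d) ✓; Feb starts Wed (29d); Mar starts Thu (31d); Apr starts Sun (30d) ✓; May starts Tue (31d); Jun starts Fri (30d); Jul starts Sun (31d) ✓; Aug starts Wed (31d); Sep starts Sat (30d) ✓; Oct starts Mon (31d); Nov starts Thu (30d); Dec starts Sat (31d) ✓.
Five-Sunday months: January, April, July, September, December → 5.

5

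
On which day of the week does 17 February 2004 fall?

Tuesday

January 1, 2004 is a Thursday.
February 17 is day 48 of the year, i.e. 47 days after Jan 1.
47 mod 7 = 5, so advance 5 weekdays from Thursday: Tuesday.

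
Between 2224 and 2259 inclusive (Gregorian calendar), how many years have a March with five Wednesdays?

17

March has 31 days; it has five Wednesdays when Wednesday falls among the first (month-length − 28) days — i.e. when March 1 is one of Wednesday/Tuesday/Monday.
March 1 by year: 2224:Mon✓ 2225:Tue✓ 2226:Wed✓ 2227:Thu 2228:Sat 2229:Sun 2230:Mon✓ 2231:Tue✓ 2232:Thu 2233:Fri 2234:Sat 2235:Sun 2236:Tue✓ 2237:Wed✓ 2238:Thu …(6 more)… 2245:Sat 2246:Sun 2247:Mon✓ 2248:Wed✓ 2249:Thu 2250:Fri 2251:Sat 2252:Mon✓ 2253:Tue✓ 2254:Wed✓ 2255:Thu 2256:Sat 2257:Sun 2258:Mon✓ 2259:Tue✓
Years with five Wednesdays: 2224, 2225, 2226, 2230, 2231, 2236, 2237, 2241, 2242, 2243, 2247, 2248, 2252, 2253, 2254, 2258, 2259 → 17.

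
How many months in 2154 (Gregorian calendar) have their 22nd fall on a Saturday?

Check the 22nd of each month of 2154: Jan 22: Tue, Feb 22: Fri, Mar 22: Fri, Apr 22: Mon, May 22: Wed, Jun 22: Sat, Jul 22: Mon, Aug 22: Thu, Sep 22: Sun, Oct 22: Tue, Nov 22: Fri, Dec 22: Sun.
Saturday occurs in June — 1 month.

1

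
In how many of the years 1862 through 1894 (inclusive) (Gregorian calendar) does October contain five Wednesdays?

October has 31 days; it has five Wednesdays when Wednesday falls among the first (month-length − 28) days — i.e. when October 1 is one of Wednesday/Tuesday/Monday.
October 1 by year: 1862:Wed✓ 1863:Thu 1864:Sat 1865:Sun 1866:Mon✓ 1867:Tue✓ 1868:Thu 1869:Fri 1870:Sat 1871:Sun 1872:Tue✓ 1873:Wed✓ 1874:Thu 1875:Fri 1876:Sun …(3 more)… 1880:Fri 1881:Sat 1882:Sun 1883:Mon✓ 1884:Wed✓ 1885:Thu 1886:Fri 1887:Sat 1888:Mon✓ 1889:Tue✓ 1890:Wed✓ 1891:Thu 1892:Sat 1893:Sun 1894:Mon✓
Years with five Wednesdays: 1862, 1866, 1867, 1872, 1873, 1877, 1878, 1879, 1883, 1884, 1888, 1889, 1890, 1894 → 14.

14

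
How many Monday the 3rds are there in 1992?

2

Check the 3rd of each month of 1992: Jan 3: Fri, Feb 3: Mon, Mar 3: Tue, Apr 3: Fri, May 3: Sun, Jun 3: Wed, Jul 3: Fri, Aug 3: Mon, Sep 3: Thu, Oct 3: Sat, Nov 3: Tue, Dec 3: Thu.
Monday occurs in February, August — 2 months.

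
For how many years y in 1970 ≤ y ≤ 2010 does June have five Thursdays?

June has 30 days; it has five Thursdays when Thursday falls among the first (month-length − 28) days — i.e. when June 1 is one of Thursday/Wednesday.
June 1 by year: 1970:Mon 1971:Tue 1972:Thu✓ 1973:Fri 1974:Sat 1975:Sun 1976:Tue 1977:Wed✓ 1978:Thu✓ 1979:Fri 1980:Sun 1981:Mon 1982:Tue 1983:Wed✓ 1984:Fri …(11 more)… 1996:Sat 1997:Sun 1998:Mon 1999:Tue 2000:Thu✓ 2001:Fri 2002:Sat 2003:Sun 2004:Tue 2005:Wed✓ 2006:Thu✓ 2007:Fri 2008:Sun 2009:Mon 2010:Tue
Years with five Thursdays: 1972, 1977, 1978, 1983, 1988, 1989, 1994, 1995, 2000, 2005, 2006 → 11.

11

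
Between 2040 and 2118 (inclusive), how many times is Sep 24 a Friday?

11

Track Sep 24's weekday year by year (advancing +1, or +2 across a Feb 29):
  2040: Mon  2041: Tue (+1)  2042: Wed (+1)  2043: Thu (+1)  2044: Sat (+2)
  2045: Sun (+1)  2046: Mon (+1)  2047: Tue (+1)  2048: Thu (+2)  2049: Fri (+1) ✓
  2050: Sat (+1)  2051: Sun (+1)  2052: Tue (+2)  2053: Wed (+1)  … (51 more years) …
  2105: Thu (+1)  2106: Fri (+1) ✓  2107: Sat (+1)  2108: Mon (+2)  2109: Tue (+1)
  2110: Wed (+1)  2111: Thu (+1)  2112: Sat (+2)  2113: Sun (+1)  2114: Mon (+1)
  2115: Tue (+1)  2116: Thu (+2)  2117: Fri (+1) ✓  2118: Sat (+1)
Friday years: 2049, 2055, 2060, 2066, 2077, 2083, 2088, 2094, 2100, 2106, 2117 — 11 in total.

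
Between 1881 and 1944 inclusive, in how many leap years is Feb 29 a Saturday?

Leap years in 1881–1944: 15 of them.
Feb 29 weekday advances by 5 (mod 7) from one leap year to the next four years later (or differs when a century non-leap intervenes).
Leap-day weekdays: 1884:Fri 1888:Wed 1892:Mon 1896:Sat✓ 1904:Mon 1908:Sat✓ 1912:Thu 1916:Tue 1920:Sun 1924:Fri 1928:Wed 1932:Mon 1936:Sat✓ 1940:Thu 1944:Tue
Saturday: 1896, 1908, 1936 → 3.

3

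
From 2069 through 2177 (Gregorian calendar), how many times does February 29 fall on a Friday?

4

Leap years in 2069–2177: 26 of them.
Feb 29 weekday advances by 5 (mod 7) from one leap year to the next four years later (or differs when a century non-leap intervenes).
Leap-day weekdays: 2072:Mon 2076:Sat 2080:Thu 2084:Tue 2088:Sun 2092:Fri✓ 2096:Wed 2104:Fri✓ 2108:Wed 2112:Mon 2116:Sat 2120:Thu 2124:Tue 2128:Sun 2132:Fri✓ 2136:Wed 2140:Mon 2144:Sat 2148:Thu 2152:Tue 2156:Sun 2160:Fri✓ 2164:Wed 2168:Mon 2172:Sat 2176:Thu
Friday: 2092, 2104, 2132, 2160 → 4.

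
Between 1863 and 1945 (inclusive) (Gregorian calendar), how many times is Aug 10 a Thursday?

13

Track Aug 10's weekday year by year (advancing +1, or +2 across a Feb 29):
  1863: Mon  1864: Wed (+2)  1865: Thu (+1) ✓  1866: Fri (+1)  1867: Sat (+1)
  1868: Mon (+2)  1869: Tue (+1)  1870: Wed (+1)  1871: Thu (+1) ✓  1872: Sat (+2)
  1873: Sun (+1)  1874: Mon (+1)  1875: Tue (+1)  1876: Thu (+2) ✓  … (55 more years) …
  1932: Wed (+2)  1933: Thu (+1) ✓  1934: Fri (+1)  1935: Sat (+1)  1936: Mon (+2)
  1937: Tue (+1)  1938: Wed (+1)  1939: Thu (+1) ✓  1940: Sat (+2)  1941: Sun (+1)
  1942: Mon (+1)  1943: Tue (+1)  1944: Thu (+2) ✓  1945: Fri (+1)
Thursday years: 1865, 1871, 1876, 1882, 1893, 1899, 1905, 1911, 1916, 1922, 1933, 1939, 1944 — 13 in total.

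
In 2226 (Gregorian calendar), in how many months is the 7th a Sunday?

Check the 7th of each month of 2226: Jan 7: Sat, Feb 7: Tue, Mar 7: Tue, Apr 7: Fri, May 7: Sun, Jun 7: Wed, Jul 7: Fri, Aug 7: Mon, Sep 7: Thu, Oct 7: Sat, Nov 7: Tue, Dec 7: Thu.
Sunday occurs in May — 1 month.

1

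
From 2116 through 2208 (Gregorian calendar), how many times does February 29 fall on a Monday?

Leap years in 2116–2208: 23 of them.
Feb 29 weekday advances by 5 (mod 7) from one leap year to the next four years later (or differs when a century non-leap intervenes).
Leap-day weekdays: 2116:Sat 2120:Thu 2124:Tue 2128:Sun 2132:Fri 2136:Wed 2140:Mon✓ 2144:Sat 2148:Thu 2152:Tue 2156:Sun 2160:Fri 2164:Wed 2168:Mon✓ 2172:Sat 2176:Thu 2180:Tue 2184:Sun 2188:Fri 2192:Wed 2196:Mon✓ 2204:Wed 2208:Mon✓
Monday: 2140, 2168, 2196, 2208 → 4.

4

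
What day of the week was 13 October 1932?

Thursday

January 1, 1932 is a Friday.
October 13 is day 287 of the year, i.e. 286 days after Jan 1.
286 mod 7 = 6, so advance 6 weekdays from Friday: Thursday.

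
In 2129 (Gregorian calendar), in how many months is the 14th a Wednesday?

2

Check the 14th of each month of 2129: Jan 14: Fri, Feb 14: Mon, Mar 14: Mon, Apr 14: Thu, May 14: Sat, Jun 14: Tue, Jul 14: Thu, Aug 14: Sun, Sep 14: Wed, Oct 14: Fri, Nov 14: Mon, Dec 14: Wed.
Wednesday occurs in September, December — 2 months.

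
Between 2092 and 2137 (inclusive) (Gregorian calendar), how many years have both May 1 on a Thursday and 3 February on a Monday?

4

Check each year's weekday for May 1 and 3 February:
  2092: Thu/Sun  2093: Fri/Tue  2094: Sat/Wed  2095: Sun/Thu  2096: Tue/Fri  2097: Wed/Sun  2098: Thu/Mon ✓  2099: Fri/Tue  2100: Sat/Wed  2101: Sun/Thu  2102: Mon/Fri  2103: Tue/Sat  2104: Thu/Sun  2105: Fri/Tue  …(18 more)…  2124: Mon/Thu  2125: Tue/Sat  2126: Wed/Sun  2127: Thu/Mon ✓  2128: Sat/Tue  2129: Sun/Thu  2130: Mon/Fri  2131: Tue/Sat  2132: Thu/Sun  2133: Fri/Tue  2134: Sat/Wed  2135: Sun/Thu  2136: Tue/Fri  2137: Wed/Sun
Both conditions hold in: 2098, 2110, 2121, 2127 — 4.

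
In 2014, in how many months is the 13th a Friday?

Check the 13th of each month of 2014: Jan 13: Mon, Feb 13: Thu, Mar 13: Thu, Apr 13: Sun, May 13: Tue, Jun 13: Fri, Jul 13: Sun, Aug 13: Wed, Sep 13: Sat, Oct 13: Mon, Nov 13: Thu, Dec 13: Sat.
Friday occurs in June — 1 month.

1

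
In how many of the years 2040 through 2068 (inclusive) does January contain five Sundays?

13

January has 31 days; it has five Sundays when Sunday falls among the first (month-length − 28) days — i.e. when January 1 is one of Sunday/Saturday/Friday.
January 1 by year: 2040:Sun✓ 2041:Tue 2042:Wed 2043:Thu 2044:Fri✓ 2045:Sun✓ 2046:Mon 2047:Tue 2048:Wed 2049:Fri✓ 2050:Sat✓ 2051:Sun✓ 2052:Mon 2053:Wed 2054:Thu 2055:Fri✓ 2056:Sat✓ 2057:Mon 2058:Tue 2059:Wed 2060:Thu 2061:Sat✓ 2062:Sun✓ 2063:Mon 2064:Tue 2065:Thu 2066:Fri✓ 2067:Sat✓ 2068:Sun✓
Years with five Sundays: 2040, 2044, 2045, 2049, 2050, 2051, 2055, 2056, 2061, 2062, 2066, 2067, 2068 → 13.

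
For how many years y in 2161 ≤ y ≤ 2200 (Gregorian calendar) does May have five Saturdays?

17

May has 31 days; it has five Saturdays when Saturday falls among the first (month-length − 28) days — i.e. when May 1 is one of Saturday/Friday/Thursday.
May 1 by year: 2161:Fri✓ 2162:Sat✓ 2163:Sun 2164:Tue 2165:Wed 2166:Thu✓ 2167:Fri✓ 2168:Sun 2169:Mon 2170:Tue 2171:Wed 2172:Fri✓ 2173:Sat✓ 2174:Sun 2175:Mon …(10 more)… 2186:Mon 2187:Tue 2188:Thu✓ 2189:Fri✓ 2190:Sat✓ 2191:Sun 2192:Tue 2193:Wed 2194:Thu✓ 2195:Fri✓ 2196:Sun 2197:Mon 2198:Tue 2199:Wed 2200:Thu✓
Years with five Saturdays: 2161, 2162, 2166, 2167, 2172, 2173, 2177, 2178, 2179, 2183, 2184, 2188, 2189, 2190, 2194, 2195, 2200 → 17.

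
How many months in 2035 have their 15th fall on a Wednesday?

Check the 15th of each month of 2035: Jan 15: Mon, Feb 15: Thu, Mar 15: Thu, Apr 15: Sun, May 15: Tue, Jun 15: Fri, Jul 15: Sun, Aug 15: Wed, Sep 15: Sat, Oct 15: Mon, Nov 15: Thu, Dec 15: Sat.
Wednesday occurs in August — 1 month.

1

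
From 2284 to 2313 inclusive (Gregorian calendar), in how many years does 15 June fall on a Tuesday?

Track 15 June's weekday year by year (advancing +1, or +2 across a Feb 29):
  2284: Sun  2285: Mon (+1)  2286: Tue (+1) ✓  2287: Wed (+1)  2288: Fri (+2)
  2289: Sat (+1)  2290: Sun (+1)  2291: Mon (+1)  2292: Wed (+2)  2293: Thu (+1)
  2294: Fri (+1)  2295: Sat (+1)  2296: Mon (+2)  2297: Tue (+1) ✓  2298: Wed (+1)
  2299: Thu (+1)  2300: Fri (+1)  2301: Sat (+1)  2302: Sun (+1)  2303: Mon (+1)
  2304: Wed (+2)  2305: Thu (+1)  2306: Fri (+1)  2307: Sat (+1)  2308: Mon (+2)
  2309: Tue (+1) ✓  2310: Wed (+1)  2311: Thu (+1)  2312: Sat (+2)  2313: Sun (+1)
Tuesday years: 2286, 2297, 2309 — 3 in total.

3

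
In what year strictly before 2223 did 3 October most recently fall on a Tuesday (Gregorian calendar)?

From one year to the next, a fixed date's weekday advances by 1, or by 2 when a Feb 29 lies between the two dates.
2223: October 3 is Friday.
2222: Thursday (−1)
2221: Wednesday (−1)
2220: Tuesday (−1)
3 October falls on a Tuesday in 2220.

2220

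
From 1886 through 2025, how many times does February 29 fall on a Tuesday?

4

Leap years in 1886–2025: 34 of them.
Feb 29 weekday advances by 5 (mod 7) from one leap year to the next four years later (or differs when a century non-leap intervenes).
Leap-day weekdays: 1888:Wed 1892:Mon 1896:Sat 1904:Mon 1908:Sat 1912:Thu 1916:Tue✓ 1920:Sun 1924:Fri 1928:Wed 1932:Mon 1936:Sat 1940:Thu …(8 more)… 1976:Sun 1980:Fri 1984:Wed 1988:Mon 1992:Sat 1996:Thu 2000:Tue✓ 2004:Sun 2008:Fri 2012:Wed 2016:Mon 2020:Sat 2024:Thu
Tuesday: 1916, 1944, 1972, 2000 → 4.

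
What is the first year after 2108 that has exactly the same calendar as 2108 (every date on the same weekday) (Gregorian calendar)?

Two years share a calendar iff Jan 1 falls on the same weekday and both are leap or both are common. 2108: Jan 1 is Sunday, leap year.
2109: Jan 1 Tuesday, common
2110: Jan 1 Wednesday, common
2111: Jan 1 Thursday, common
2112: Jan 1 Friday, leap
2113: Jan 1 Sunday, common
2114: Jan 1 Monday, common
2115: Jan 1 Tuesday, common
2116: Jan 1 Wednesday, leap
2117: Jan 1 Friday, common
2118: Jan 1 Saturday, common
2119: Jan 1 Sunday, common
2120: Jan 1 Monday, leap
2121: Jan 1 Wednesday, common
2122: Jan 1 Thursday, common
2123: Jan 1 Friday, common
2124: Jan 1 Saturday, leap
2125: Jan 1 Monday, common
2126: Jan 1 Tuesday, common
2127: Jan 1 Wednesday, common
2128: Jan 1 Thursday, leap
2129: Jan 1 Saturday, common
2130: Jan 1 Sunday, common
2131: Jan 1 Monday, common
2132: Jan 1 Tuesday, leap
2133: Jan 1 Thursday, common
2134: Jan 1 Friday, common
2135: Jan 1 Saturday, common
2136: Jan 1 Sunday, leap
2136 matches on both conditions.

2136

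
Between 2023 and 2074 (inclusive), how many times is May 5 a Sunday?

7

Track May 5's weekday year by year (advancing +1, or +2 across a Feb 29):
  2023: Fri  2024: Sun (+2) ✓  2025: Mon (+1)  2026: Tue (+1)  2027: Wed (+1)
  2028: Fri (+2)  2029: Sat (+1)  2030: Sun (+1) ✓  2031: Mon (+1)  2032: Wed (+2)
  2033: Thu (+1)  2034: Fri (+1)  2035: Sat (+1)  2036: Mon (+2)  … (24 more years) …
  2061: Thu (+1)  2062: Fri (+1)  2063: Sat (+1)  2064: Mon (+2)  2065: Tue (+1)
  2066: Wed (+1)  2067: Thu (+1)  2068: Sat (+2)  2069: Sun (+1) ✓  2070: Mon (+1)
  2071: Tue (+1)  2072: Thu (+2)  2073: Fri (+1)  2074: Sat (+1)
Sunday years: 2024, 2030, 2041, 2047, 2052, 2058, 2069 — 7 in total.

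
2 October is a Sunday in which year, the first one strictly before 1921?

1910

From one year to the next, a fixed date's weekday advances by 1, or by 2 when a Feb 29 lies between the two dates.
1921: October 2 is Sunday.
1920: Saturday (−1)
1919: Thursday (−2)
1918: Wednesday (−1)
1917: Tuesday (−1)
1916: Monday (−1)
1915: Saturday (−2)
1914: Friday (−1)
1913: Thursday (−1)
1912: Wednesday (−1)
1911: Monday (−2)
1910: Sunday (−1)
2 October falls on a Sunday in 1910.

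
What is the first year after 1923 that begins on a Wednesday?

Jan 1 advances by 2 weekdays after a leap year and by 1 after a common year.
1923: Jan 1 is Monday.
1924: Tuesday (leap)
1925: Thursday
1926: Friday
1927: Saturday
1928: Sunday (leap)
1929: Tuesday
1930: Wednesday
1930 begins on a Wednesday

1930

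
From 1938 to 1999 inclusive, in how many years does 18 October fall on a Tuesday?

9

Track 18 October's weekday year by year (advancing +1, or +2 across a Feb 29):
  1938: Tue ✓  1939: Wed (+1)  1940: Fri (+2)  1941: Sat (+1)  1942: Sun (+1)
  1943: Mon (+1)  1944: Wed (+2)  1945: Thu (+1)  1946: Fri (+1)  1947: Sat (+1)
  1948: Mon (+2)  1949: Tue (+1) ✓  1950: Wed (+1)  1951: Thu (+1)  … (34 more years) …
  1986: Sat (+1)  1987: Sun (+1)  1988: Tue (+2) ✓  1989: Wed (+1)  1990: Thu (+1)
  1991: Fri (+1)  1992: Sun (+2)  1993: Mon (+1)  1994: Tue (+1) ✓  1995: Wed (+1)
  1996: Fri (+2)  1997: Sat (+1)  1998: Sun (+1)  1999: Mon (+1)
Tuesday years: 1938, 1949, 1955, 1960, 1966, 1977, 1983, 1988, 1994 — 9 in total.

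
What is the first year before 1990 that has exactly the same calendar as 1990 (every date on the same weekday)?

1979

Two years share a calendar iff Jan 1 falls on the same weekday and both are leap or both are common. 1990: Jan 1 is Monday, common year.
1989: Jan 1 Sunday, common
1988: Jan 1 Friday, leap
1987: Jan 1 Thursday, common
1986: Jan 1 Wednesday, common
1985: Jan 1 Tuesday, common
1984: Jan 1 Sunday, leap
1983: Jan 1 Saturday, common
1982: Jan 1 Friday, common
1981: Jan 1 Thursday, common
1980: Jan 1 Tuesday, leap
1979: Jan 1 Monday, common
1979 matches on both conditions.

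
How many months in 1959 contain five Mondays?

4

A month of length L has five Mondays iff its first Monday is on day ≤ L−28 (so day 1–3 in a 31-day month, 1–2 in a 30-day month, day 1 in a leap February).
Checking each month of 1959: Jan starts Thu (31d); Feb starts Sun (28d); Mar starts Sun (31d) ✓; Apr starts Wed (30d); May starts Fri (31d); Jun starts Mon (30d) ✓; Jul starts Wed (31d); Aug starts Sat (31d) ✓; Sep starts Tue (30d); Oct starts Thu (31d); Nov starts Sun (30d) ✓; Dec starts Tue (31d).
Five-Monday months: March, June, August, November → 4.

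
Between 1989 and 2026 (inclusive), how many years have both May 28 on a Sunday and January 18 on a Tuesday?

1

Check each year's weekday for May 28 and January 18:
  1989: Sun/Wed  1990: Mon/Thu  1991: Tue/Fri  1992: Thu/Sat  1993: Fri/Mon  1994: Sat/Tue  1995: Sun/Wed  1996: Tue/Thu  1997: Wed/Sat  1998: Thu/Sun  1999: Fri/Mon  2000: Sun/Tue ✓  2001: Mon/Thu  2002: Tue/Fri  …(10 more)…  2013: Tue/Fri  2014: Wed/Sat  2015: Thu/Sun  2016: Sat/Mon  2017: Sun/Wed  2018: Mon/Thu  2019: Tue/Fri  2020: Thu/Sat  2021: Fri/Mon  2022: Sat/Tue  2023: Sun/Wed  2024: Tue/Thu  2025: Wed/Sat  2026: Thu/Sun
Both conditions hold in: 2000 — 1.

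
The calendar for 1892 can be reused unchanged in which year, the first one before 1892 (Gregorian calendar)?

1864

Two years share a calendar iff Jan 1 falls on the same weekday and both are leap or both are common. 1892: Jan 1 is Friday, leap year.
1891: Jan 1 Thursday, common
1890: Jan 1 Wednesday, common
1889: Jan 1 Tuesday, common
1888: Jan 1 Sunday, leap
1887: Jan 1 Saturday, common
1886: Jan 1 Friday, common
1885: Jan 1 Thursday, common
1884: Jan 1 Tuesday, leap
1883: Jan 1 Monday, common
1882: Jan 1 Sunday, common
1881: Jan 1 Saturday, common
1880: Jan 1 Thursday, leap
1879: Jan 1 Wednesday, common
1878: Jan 1 Tuesday, common
1877: Jan 1 Monday, common
1876: Jan 1 Saturday, leap
1875: Jan 1 Friday, common
1874: Jan 1 Thursday, common
1873: Jan 1 Wednesday, common
1872: Jan 1 Monday, leap
1871: Jan 1 Sunday, common
1870: Jan 1 Saturday, common
1869: Jan 1 Friday, common
1868: Jan 1 Wednesday, leap
1867: Jan 1 Tuesday, common
1866: Jan 1 Monday, common
1865: Jan 1 Sunday, common
1864: Jan 1 Friday, leap
1864 matches on both conditions.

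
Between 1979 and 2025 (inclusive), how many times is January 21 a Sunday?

7

Track January 21's weekday year by year (advancing +1, or +2 across a Feb 29):
  1979: Sun ✓  1980: Mon (+1)  1981: Wed (+2)  1982: Thu (+1)  1983: Fri (+1)
  1984: Sat (+1)  1985: Mon (+2)  1986: Tue (+1)  1987: Wed (+1)  1988: Thu (+1)
  1989: Sat (+2)  1990: Sun (+1) ✓  1991: Mon (+1)  1992: Tue (+1)  … (19 more years) …
  2012: Sat (+1)  2013: Mon (+2)  2014: Tue (+1)  2015: Wed (+1)  2016: Thu (+1)
  2017: Sat (+2)  2018: Sun (+1) ✓  2019: Mon (+1)  2020: Tue (+1)  2021: Thu (+2)
  2022: Fri (+1)  2023: Sat (+1)  2024: Sun (+1) ✓  2025: Tue (+2)
Sunday years: 1979, 1990, 1996, 2001, 2007, 2018, 2024 — 7 in total.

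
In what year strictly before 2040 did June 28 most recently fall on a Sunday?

From one year to the next, a fixed date's weekday advances by 1, or by 2 when a Feb 29 lies between the two dates.
2040: June 28 is Thursday.
2039: Tuesday (−2)
2038: Monday (−1)
2037: Sunday (−1)
June 28 falls on a Sunday in 2037.

2037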